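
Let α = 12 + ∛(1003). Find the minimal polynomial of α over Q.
m_α(x) = x^3 - 36x^2 + 432x - 2731

Set β = α - 12 = ∛(1003), so β^3 = 1003. Then (α - 12)^3 - 1003 = 0, i.e. α is a root of g(x) = (x - 12)^3 - 1003 = x^3 - 36x^2 + 432x - 2731. Since g(x) = h(x - 12) where h(x) = x^3 - 1003, and h is irreducible over Q (because 1003 is not a perfect cube, so h has no rational root, and a monic cubic with no rational root is irreducible), g is also irreducible (irreducibility is preserved under the substitution x → x - 12). Hence m_α(x) = x^3 - 36x^2 + 432x - 2731.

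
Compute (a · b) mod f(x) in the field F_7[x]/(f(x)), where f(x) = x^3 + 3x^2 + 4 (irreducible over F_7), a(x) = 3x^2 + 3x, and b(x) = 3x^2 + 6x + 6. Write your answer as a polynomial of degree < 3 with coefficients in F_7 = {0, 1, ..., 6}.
a · b ≡ x^2 + 3x (mod f(x))

Multiply in F_7[x]: a(x)·b(x) = (3x^2 + 3x)·(3x^2 + 6x + 6) = 2x^4 + 6x^3 + x^2 + 4x. This has degree ≥ 3, so divide by f(x) over F_7: 2x^4 + 6x^3 + x^2 + 4x = (2x)·(x^3 + 3x^2 + 4) + (x^2 + 3x). Hence a·b ≡ x^2 + 3x (mod f). (F_7[x]/(f) is a field with 7^3 = 343 elements since f is irreducible of degree 3.)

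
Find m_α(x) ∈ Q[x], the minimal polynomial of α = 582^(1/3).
m_α(x) = x^3 - 582

α satisfies α^3 = 582, so x^3 - 582 annihilates α. By the rational root test, a rational root p/q (in lowest terms) of x^3 - 582 would satisfy p^3 = 582 q^3, forcing q = 1 and p^3 = 582; but 582 is not a perfect cube, contradiction. A monic cubic over Q with no rational root is irreducible (any nontrivial factorization would include a linear factor). Hence x^3 - 582 is the minimal polynomial of α, and in particular [Q(α):Q] = 3.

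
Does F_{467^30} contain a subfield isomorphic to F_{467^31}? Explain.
No: F_{467^31} is not a subfield of F_{467^30}

F_{p^m} embeds in F_{p^n} iff m | n. Here 31 ∤ 30 (since 30 = 0·31 + 30 with remainder 30 ≠ 0), so F_{467^31} is not a subfield of F_{467^30}. Equivalently: if it were, the tower law would give 31 = [F_{467^31}:F_467] dividing [F_{467^30}:F_467] = 30, contradiction.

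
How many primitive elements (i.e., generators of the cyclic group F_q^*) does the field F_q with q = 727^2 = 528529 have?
There are φ(528528) = 126720 primitive elements

F_q^* is cyclic of order q - 1 = 528528. A cyclic group of order m has exactly φ(m) generators. Here m = 528528 = 2^4 · 3 · 7 · 11^2 · 13, so the number of primitive elements is φ(528528) = 126720.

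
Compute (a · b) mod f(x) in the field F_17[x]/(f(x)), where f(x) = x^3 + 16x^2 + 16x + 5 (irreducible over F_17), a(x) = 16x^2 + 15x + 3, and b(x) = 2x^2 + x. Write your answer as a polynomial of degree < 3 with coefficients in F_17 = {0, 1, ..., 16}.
a · b ≡ 12x^2 + 6x + 1 (mod f(x))

Multiply in F_17[x]: a(x)·b(x) = (16x^2 + 15x + 3)·(2x^2 + x) = 15x^4 + 12x^3 + 4x^2 + 3x. This has degree ≥ 3, so divide by f(x) over F_17: 15x^4 + 12x^3 + 4x^2 + 3x = (15x + 10)·(x^3 + 16x^2 + 16x + 5) + (12x^2 + 6x + 1). Hence a·b ≡ 12x^2 + 6x + 1 (mod f). (F_17[x]/(f) is a field with 17^3 = 4913 elements since f is irreducible of degree 3.)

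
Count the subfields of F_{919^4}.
F_{919^4} has 3 subfields

The subfields of F_{p^n} are exactly the fields F_{p^d} for d | n (each is the fixed field of the unique index-d subgroup of Gal(F_{p^n}/F_p) ≅ Z/nZ). The divisors of n = 4 are {1, 2, 4}, giving 3 subfields: F_{919^1}, F_{919^2}, F_{919^4}.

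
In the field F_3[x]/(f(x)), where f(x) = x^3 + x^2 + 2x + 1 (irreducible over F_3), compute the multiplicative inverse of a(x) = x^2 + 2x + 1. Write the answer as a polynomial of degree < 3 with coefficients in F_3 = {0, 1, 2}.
a(x)^(-1) ≡ x + 2 (mod f(x))

Since f is irreducible over F_3, F_3[x]/(f) is a field and a(x) ≠ 0 has an inverse. Apply the extended Euclidean algorithm to f(x) and a(x) in F_3[x]: f(x) = (x + 2)·a(x) + (2). The last nonzero remainder is the constant 2 = gcd(f, a) in F_3. Back-substituting through the division chain expresses 2 = s(x)·a(x) + t(x)·f(x) with s(x) ≡ 2x + 1 (mod f), so (2x + 1)·a(x) ≡ 2 (mod f). Multiplying by 2^(-1) ≡ 2 in F_3 gives a(x)^(-1) ≡ 2·(2x + 1) ≡ x + 2 (mod f). Check: (x^2 + 2x + 1)·(x + 2) = x^3 + x^2 + 2x + 2 ≡ 1 (mod x^3 + x^2 + 2x + 1).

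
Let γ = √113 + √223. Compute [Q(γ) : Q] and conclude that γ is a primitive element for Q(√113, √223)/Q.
[Q(γ) : Q] = 4 (equivalently, Q(γ) = Q(√113, √223))

Obviously Q(γ) ⊆ Q(√113, √223), and [Q(√113, √223):Q] = 4 (since 113, 223 are distinct squarefree integers > 1 with 25199 not a perfect square). To show equality we compute the minimal polynomial of γ. From γ = √113 + √223: γ^2 = 113 + 2√(25199) + 223 = 336 + 2√(25199), so γ^2 - 336 = 2√(25199); squaring, (γ^2 - 336)^2 = 4·25199, i.e. γ^4 - 672γ^2 + 112896 - 100796 = 0, i.e. γ^4 - 672γ^2 + 12100 = 0. So γ is a root of x^4 - 672x^2 + 12100. This polynomial is irreducible over Q: it has no rational root (each ±√113 ± √223 is irrational), and any factorization into two quadratics over Q would force √(25199) ∈ Q (pairing opposite roots) or √113, √223 ∈ Q (other pairings), all impossible. Hence [Q(γ):Q] = 4 = [Q(√113, √223):Q], so Q(γ) = Q(√113, √223).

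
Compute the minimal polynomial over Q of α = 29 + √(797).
m_α(x) = x^2 - 58x + 44

From α - 29 = √(797), squaring gives (α - 29)^2 = 797, i.e. α^2 - 58α + 841 = 797, so α^2 - 58α + 44 = 0. The discriminant of x^2 - 58x + 44 is (-58)^2 - 4·(44) = 3364 - 176 = 3188, and 4·(797) is not a perfect square in Q since 797 is squarefree and ≠ 1. Hence x^2 - 58x + 44 is irreducible over Q and is the minimal polynomial of α.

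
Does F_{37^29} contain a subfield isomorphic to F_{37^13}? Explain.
No: F_{37^13} is not a subfield of F_{37^29}

F_{p^m} embeds in F_{p^n} iff m | n. Here 13 ∤ 29 (since 29 = 2·13 + 3 with remainder 3 ≠ 0), so F_{37^13} is not a subfield of F_{37^29}. Equivalently: if it were, the tower law would give 13 = [F_{37^13}:F_37] dividing [F_{37^29}:F_37] = 29, contradiction.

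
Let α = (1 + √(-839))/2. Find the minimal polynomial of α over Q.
m_α(x) = x^2 - x + 210

From 2α - 1 = √(-839), squaring gives (2α - 1)^2 = -839, i.e. 4α^2 - 4α + 1 = -839, so α^2 - α + (1 + 839)/4 = 0. Since -839 ≡ 1 (mod 4), (1 + 839)/4 = 210 ∈ Z. The polynomial x^2 - x + 210 has discriminant 1 - 4·(210) = -839, which is not a perfect square in Q (d = -839 is squarefree and ≠ 1), so x^2 - x + 210 is irreducible over Q. It is the minimal polynomial of α.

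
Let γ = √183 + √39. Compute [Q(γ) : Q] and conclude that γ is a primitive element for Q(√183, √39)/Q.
[Q(γ) : Q] = 4 (equivalently, Q(γ) = Q(√183, √39))

Obviously Q(γ) ⊆ Q(√183, √39), and [Q(√183, √39):Q] = 4 (since 183, 39 are distinct squarefree integers > 1 with 7137 not a perfect square). To show equality we compute the minimal polynomial of γ. From γ = √183 + √39: γ^2 = 183 + 2√(7137) + 39 = 222 + 2√(7137), so γ^2 - 222 = 2√(7137); squaring, (γ^2 - 222)^2 = 4·7137, i.e. γ^4 - 444γ^2 + 49284 - 28548 = 0, i.e. γ^4 - 444γ^2 + 20736 = 0. So γ is a root of x^4 - 444x^2 + 20736. This polynomial is irreducible over Q: it has no rational root (each ±√183 ± √39 is irrational), and any factorization into two quadratics over Q would force √(7137) ∈ Q (pairing opposite roots) or √183, √39 ∈ Q (other pairings), all impossible. Hence [Q(γ):Q] = 4 = [Q(√183, √39):Q], so Q(γ) = Q(√183, √39).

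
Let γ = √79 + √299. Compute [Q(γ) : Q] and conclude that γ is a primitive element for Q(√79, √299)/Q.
[Q(γ) : Q] = 4 (equivalently, Q(γ) = Q(√79, √299))

Obviously Q(γ) ⊆ Q(√79, √299), and [Q(√79, √299):Q] = 4 (since 79, 299 are distinct squarefree integers > 1 with 23621 not a perfect square). To show equality we compute the minimal polynomial of γ. From γ = √79 + √299: γ^2 = 79 + 2√(23621) + 299 = 378 + 2√(23621), so γ^2 - 378 = 2√(23621); squaring, (γ^2 - 378)^2 = 4·23621, i.e. γ^4 - 756γ^2 + 142884 - 94484 = 0, i.e. γ^4 - 756γ^2 + 48400 = 0. So γ is a root of x^4 - 756x^2 + 48400. This polynomial is irreducible over Q: it has no rational root (each ±√79 ± √299 is irrational), and any factorization into two quadratics over Q would force √(23621) ∈ Q (pairing opposite roots) or √79, √299 ∈ Q (other pairings), all impossible. Hence [Q(γ):Q] = 4 = [Q(√79, √299):Q], so Q(γ) = Q(√79, √299).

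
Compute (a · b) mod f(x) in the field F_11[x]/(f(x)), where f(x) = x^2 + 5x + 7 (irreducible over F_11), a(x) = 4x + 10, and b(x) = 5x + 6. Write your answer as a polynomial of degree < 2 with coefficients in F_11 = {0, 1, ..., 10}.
a · b ≡ 7x + 8 (mod f(x))

Multiply in F_11[x]: a(x)·b(x) = (4x + 10)·(5x + 6) = 9x^2 + 8x + 5. This has degree ≥ 2, so divide by f(x) over F_11: 9x^2 + 8x + 5 = (9)·(x^2 + 5x + 7) + (7x + 8). Hence a·b ≡ 7x + 8 (mod f). (F_11[x]/(f) is a field with 11^2 = 121 elements since f is irreducible of degree 2.)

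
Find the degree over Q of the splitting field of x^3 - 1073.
[K : Q] = 6

The roots of x^3 - 1073 are ∛1073, ω∛1073, ω^2∛1073 where ω = e^(2πi/3) is a primitive cube root of unity, so K = Q(∛1073, ω). Now [Q(∛1073):Q] = 3 (since 1073 is not a perfect cube, x^3 - 1073 is irreducible) and [Q(ω):Q] = 2. Both 2 and 3 divide [K:Q], and [K:Q] ≤ 3·2 = 6, so [K:Q] = 6. (Equivalently: Q(∛1073) ⊂ R but ω ∉ R, so [K : Q(∛1073)] = 2.)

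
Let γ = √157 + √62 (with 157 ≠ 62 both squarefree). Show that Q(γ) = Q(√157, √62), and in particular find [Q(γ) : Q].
[Q(γ) : Q] = 4 (equivalently, Q(γ) = Q(√157, √62))

Obviously Q(γ) ⊆ Q(√157, √62), and [Q(√157, √62):Q] = 4 (since 157, 62 are distinct squarefree integers > 1 with 9734 not a perfect square). To show equality we compute the minimal polynomial of γ. From γ = √157 + √62: γ^2 = 157 + 2√(9734) + 62 = 219 + 2√(9734), so γ^2 - 219 = 2√(9734); squaring, (γ^2 - 219)^2 = 4·9734, i.e. γ^4 - 438γ^2 + 47961 - 38936 = 0, i.e. γ^4 - 438γ^2 + 9025 = 0. So γ is a root of x^4 - 438x^2 + 9025. This polynomial is irreducible over Q: it has no rational root (each ±√157 ± √62 is irrational), and any factorization into two quadratics over Q would force √(9734) ∈ Q (pairing opposite roots) or √157, √62 ∈ Q (other pairings), all impossible. Hence [Q(γ):Q] = 4 = [Q(√157, √62):Q], so Q(γ) = Q(√157, √62).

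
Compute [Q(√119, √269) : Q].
[Q(√119, √269) : Q] = 4

[Q(√119):Q] = 2 (min poly x^2 - 119, irreducible since 119 is squarefree > 1). For the top step, suppose √269 ∈ Q(√119), say √269 = c + d√119 with c, d ∈ Q. Squaring: 269 = c^2 + 119d^2 + 2cd√119. Since √119 ∉ Q this forces 2cd = 0. If d = 0 then √269 = c ∈ Q, contradicting 269 squarefree > 1. If c = 0 then 269 = 119d^2, so 119·269 = (119d)^2 is a perfect square in Q — but 119·269 = 32011 is not a perfect square (since 119 and 269 are distinct squarefree integers). Contradiction. Hence √269 ∉ Q(√119), so x^2 - 269 stays irreducible over Q(√119) and [Q(√119, √269) : Q(√119)] = 2. By the tower law, [Q(√119, √269) : Q] = 2 · 2 = 4.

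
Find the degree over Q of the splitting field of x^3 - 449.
[K : Q] = 6

The roots of x^3 - 449 are ∛449, ω∛449, ω^2∛449 where ω = e^(2πi/3) is a primitive cube root of unity, so K = Q(∛449, ω). Now [Q(∛449):Q] = 3 (since 449 is not a perfect cube, x^3 - 449 is irreducible) and [Q(ω):Q] = 2. Both 2 and 3 divide [K:Q], and [K:Q] ≤ 3·2 = 6, so [K:Q] = 6. (Equivalently: Q(∛449) ⊂ R but ω ∉ R, so [K : Q(∛449)] = 2.)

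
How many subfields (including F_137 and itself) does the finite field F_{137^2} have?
F_{137^2} has 2 subfields

The subfields of F_{p^n} are exactly the fields F_{p^d} for d | n (each is the fixed field of the unique index-d subgroup of Gal(F_{p^n}/F_p) ≅ Z/nZ). The divisors of n = 2 are {1, 2}, giving 2 subfields: F_{137^1}, F_{137^2}.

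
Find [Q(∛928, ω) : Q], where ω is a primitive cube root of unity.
[Q(∛928, ω) : Q] = 6

[Q(∛928):Q] = 3 (min poly x^3 - 928, irreducible since 928 is not a perfect cube). [Q(ω):Q] = 2 (min poly x^2 + x + 1). Since Q(∛928) ⊂ R and ω ∉ R, we have ω ∉ Q(∛928), so x^2 + x + 1 remains irreducible over Q(∛928) and [Q(∛928, ω) : Q(∛928)] = 2. By the tower law, [Q(∛928, ω) : Q] = 3 · 2 = 6. (In fact Q(∛928, ω) is the splitting field of x^3 - 928 over Q.)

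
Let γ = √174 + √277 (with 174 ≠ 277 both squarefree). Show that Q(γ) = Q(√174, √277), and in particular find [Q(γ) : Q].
[Q(γ) : Q] = 4 (equivalently, Q(γ) = Q(√174, √277))

Obviously Q(γ) ⊆ Q(√174, √277), and [Q(√174, √277):Q] = 4 (since 174, 277 are distinct squarefree integers > 1 with 48198 not a perfect square). To show equality we compute the minimal polynomial of γ. From γ = √174 + √277: γ^2 = 174 + 2√(48198) + 277 = 451 + 2√(48198), so γ^2 - 451 = 2√(48198); squaring, (γ^2 - 451)^2 = 4·48198, i.e. γ^4 - 902γ^2 + 203401 - 192792 = 0, i.e. γ^4 - 902γ^2 + 10609 = 0. So γ is a root of x^4 - 902x^2 + 10609. This polynomial is irreducible over Q: it has no rational root (each ±√174 ± √277 is irrational), and any factorization into two quadratics over Q would force √(48198) ∈ Q (pairing opposite roots) or √174, √277 ∈ Q (other pairings), all impossible. Hence [Q(γ):Q] = 4 = [Q(√174, √277):Q], so Q(γ) = Q(√174, √277).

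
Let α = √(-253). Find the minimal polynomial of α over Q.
m_α(x) = x^2 + 253

α satisfies α^2 + 253 = 0, so x^2 + 253 annihilates α. Since d = -253 is squarefree and ≠ 1, it is not a perfect square in Q, so x^2 + 253 has no rational root and is therefore irreducible over Q (a degree-2 polynomial over a field is irreducible iff it has no root). Hence m_α(x) = x^2 + 253.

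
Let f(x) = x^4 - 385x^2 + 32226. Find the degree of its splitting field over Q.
[K : Q] = 4

Solving the quadratic in x^2: x^2 = (385 ± √(385^2 - 4·32226))/2 = (385 ± √19321)/2 = (385 ± 139)/2, giving x^2 = 123 or x^2 = 262. So f(x) = (x^2 - 123)(x^2 - 262) and the roots of f are ±√123, ±√262. Hence the splitting field is K = Q(√123, √262). Since 123 and 262 are distinct squarefree integers > 1, their product 32226 is not a perfect square, so √262 ∉ Q(√123). By the tower law [K:Q] = [Q(√123,√262):Q(√123)] · [Q(√123):Q] = 2 · 2 = 4.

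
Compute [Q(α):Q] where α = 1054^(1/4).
[Q(α):Q] = 4

α is a root of x^4 - 1054. By Eisenstein's criterion at the prime p = 2 (which divides the constant term 1054 but p^2 = 4 does not, since 1054 is squarefree), x^4 - 1054 is irreducible over Q. Hence [Q(α):Q] = 4.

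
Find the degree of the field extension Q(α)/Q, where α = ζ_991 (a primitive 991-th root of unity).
[Q(α):Q] = 990

The minimal polynomial of ζ_991 over Q is the 991-th cyclotomic polynomial Φ_991(x), which is irreducible over Q and has degree φ(991) = 990. Hence [Q(α):Q] = φ(991) = 990.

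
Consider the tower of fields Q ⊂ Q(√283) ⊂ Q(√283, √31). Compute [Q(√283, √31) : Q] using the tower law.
[Q(√283, √31) : Q] = 4

[Q(√283):Q] = 2 (min poly x^2 - 283, irreducible since 283 is squarefree > 1). For the top step, suppose √31 ∈ Q(√283), say √31 = c + d√283 with c, d ∈ Q. Squaring: 31 = c^2 + 283d^2 + 2cd√283. Since √283 ∉ Q this forces 2cd = 0. If d = 0 then √31 = c ∈ Q, contradicting 31 squarefree > 1. If c = 0 then 31 = 283d^2, so 283·31 = (283d)^2 is a perfect square in Q — but 283·31 = 8773 is not a perfect square (since 283 and 31 are distinct squarefree integers). Contradiction. Hence √31 ∉ Q(√283), so x^2 - 31 stays irreducible over Q(√283) and [Q(√283, √31) : Q(√283)] = 2. By the tower law, [Q(√283, √31) : Q] = 2 · 2 = 4.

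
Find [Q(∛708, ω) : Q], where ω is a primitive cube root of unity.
[Q(∛708, ω) : Q] = 6

[Q(∛708):Q] = 3 (min poly x^3 - 708, irreducible since 708 is not a perfect cube). [Q(ω):Q] = 2 (min poly x^2 + x + 1). Since Q(∛708) ⊂ R and ω ∉ R, we have ω ∉ Q(∛708), so x^2 + x + 1 remains irreducible over Q(∛708) and [Q(∛708, ω) : Q(∛708)] = 2. By the tower law, [Q(∛708, ω) : Q] = 3 · 2 = 6. (In fact Q(∛708, ω) is the splitting field of x^3 - 708 over Q.)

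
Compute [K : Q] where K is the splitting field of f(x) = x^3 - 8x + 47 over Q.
[K : Q] = 6

By the rational root test, any rational root of the monic integer polynomial f(x) = x^3 - 8x + 47 must be an integer dividing the constant term 47, i.e. one of ±{1, 47}. Evaluating: f(1) = 40, f(-1) = 54, f(47) = 103494, f(-47) = -103400; none is 0, so f has no rational root and is therefore irreducible over Q (a cubic with no linear factor over a field is irreducible). For an irreducible cubic, the Galois group is A_3 or S_3 according as the discriminant disc(f) = -4a^3 - 27b^2 = -4·(-8)^3 - 27·(47)^2 = -57595 is or is not a square in Q. Here disc(f) = -57595 is not a perfect square in Q, so the Galois group of f over Q is not contained in A_3 and must be all of S_3. The splitting field has degree |S_3| = 6 over Q, so [K : Q] = 6.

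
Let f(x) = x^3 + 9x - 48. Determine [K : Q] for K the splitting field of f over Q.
[K : Q] = 6

By the rational root test, any rational root of the monic integer polynomial f(x) = x^3 + 9x - 48 must be an integer dividing the constant term -48, i.e. one of ±{1, 2, 3, 4, 6, 8, 12, 16, 24, 48}. Evaluating: f(1) = -38, f(-1) = -58, f(2) = -22, f(-2) = -74, f(3) = 6, f(-3) = -102, f(4) = 52, f(-4) = -148, f(6) = 222, f(-6) = -318, f(8) = 536, f(-8) = -632, f(12) = 1788, f(-12) = -1884, f(16) = 4192, f(-16) = -4288, f(24) = 13992, f(-24) = -14088, f(48) = 110976, f(-48) = -111072; none is 0, so f has no rational root and is therefore irreducible over Q (a cubic with no linear factor over a field is irreducible). For an irreducible cubic, the Galois group is A_3 or S_3 according as the discriminant disc(f) = -4a^3 - 27b^2 = -4·(9)^3 - 27·(-48)^2 = -65124 is or is not a square in Q. Here disc(f) = -65124 is not a perfect square in Q, so the Galois group of f over Q is not contained in A_3 and must be all of S_3. The splitting field has degree |S_3| = 6 over Q, so [K : Q] = 6.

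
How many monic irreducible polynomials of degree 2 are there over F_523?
There are 136503 monic irreducible polynomials of degree 2 over F_523

Each element of F_{523^2} that lies in no proper subfield is a root of exactly one monic irreducible of degree 2 over F_523, and each such polynomial has 2 distinct roots in F_{523^2}. By Möbius inversion the count is N_523(2) = (1/2) Σ_{d|2} μ(2/d) · 523^d = (1/2)(μ(2)·523^1 + μ(1)·523^2) = 273006/2 = 136503.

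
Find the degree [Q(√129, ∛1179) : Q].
[Q(√129, ∛1179) : Q] = 6

Let L = Q(√129, ∛1179). Since Q(√129) ⊂ L and [Q(√129):Q] = 2, the tower law gives 2 | [L:Q]. Likewise Q(∛1179) ⊂ L with [Q(∛1179):Q] = 3 (because 1179 is not a perfect cube), so 3 | [L:Q]. As gcd(2,3) = 1, [L:Q] is divisible by 6. Conversely L is generated over Q by √129 and ∛1179, so [L:Q] ≤ 2·3 = 6. Therefore [Q(√129, ∛1179) : Q] = 6.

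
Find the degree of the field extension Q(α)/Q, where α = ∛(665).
[Q(α):Q] = 3

The minimal polynomial of α is x^3 - 665, irreducible over Q since 665 is not a perfect cube (so x^3 - 665 has no rational root). Hence [Q(α):Q] = deg(m_α) = 3.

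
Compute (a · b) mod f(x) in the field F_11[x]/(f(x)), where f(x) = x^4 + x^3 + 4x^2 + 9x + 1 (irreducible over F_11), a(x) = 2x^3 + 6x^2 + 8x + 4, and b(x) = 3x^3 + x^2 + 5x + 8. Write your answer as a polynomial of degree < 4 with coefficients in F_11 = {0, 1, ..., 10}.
a · b ≡ 9x^3 + 7x^2 + 8x + 8 (mod f(x))

Multiply in F_11[x]: a(x)·b(x) = (2x^3 + 6x^2 + 8x + 4)·(3x^3 + x^2 + 5x + 8) = 6x^6 + 9x^5 + 7x^4 + 4x^2 + 7x + 10. This has degree ≥ 4, so divide by f(x) over F_11: 6x^6 + 9x^5 + 7x^4 + 4x^2 + 7x + 10 = (6x^2 + 3x + 2)·(x^4 + x^3 + 4x^2 + 9x + 1) + (9x^3 + 7x^2 + 8x + 8). Hence a·b ≡ 9x^3 + 7x^2 + 8x + 8 (mod f). (F_11[x]/(f) is a field with 11^4 = 14641 elements since f is irreducible of degree 4.)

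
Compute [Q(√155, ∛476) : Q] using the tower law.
[Q(√155, ∛476) : Q] = 6

Let L = Q(√155, ∛476). Since Q(√155) ⊂ L and [Q(√155):Q] = 2, the tower law gives 2 | [L:Q]. Likewise Q(∛476) ⊂ L with [Q(∛476):Q] = 3 (because 476 is not a perfect cube), so 3 | [L:Q]. As gcd(2,3) = 1, [L:Q] is divisible by 6. Conversely L is generated over Q by √155 and ∛476, so [L:Q] ≤ 2·3 = 6. Therefore [Q(√155, ∛476) : Q] = 6.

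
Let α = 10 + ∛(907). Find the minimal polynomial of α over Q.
m_α(x) = x^3 - 30x^2 + 300x - 1907

Set β = α - 10 = ∛(907), so β^3 = 907. Then (α - 10)^3 - 907 = 0, i.e. α is a root of g(x) = (x - 10)^3 - 907 = x^3 - 30x^2 + 300x - 1907. Since g(x) = h(x - 10) where h(x) = x^3 - 907, and h is irreducible over Q (because 907 is not a perfect cube, so h has no rational root, and a monic cubic with no rational root is irreducible), g is also irreducible (irreducibility is preserved under the substitution x → x - 10). Hence m_α(x) = x^3 - 30x^2 + 300x - 1907.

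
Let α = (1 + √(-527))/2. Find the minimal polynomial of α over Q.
m_α(x) = x^2 - x + 132

From 2α - 1 = √(-527), squaring gives (2α - 1)^2 = -527, i.e. 4α^2 - 4α + 1 = -527, so α^2 - α + (1 + 527)/4 = 0. Since -527 ≡ 1 (mod 4), (1 + 527)/4 = 132 ∈ Z. The polynomial x^2 - x + 132 has discriminant 1 - 4·(132) = -527, which is not a perfect square in Q (d = -527 is squarefree and ≠ 1), so x^2 - x + 132 is irreducible over Q. It is the minimal polynomial of α.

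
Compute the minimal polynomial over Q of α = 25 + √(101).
m_α(x) = x^2 - 50x + 524

From α - 25 = √(101), squaring gives (α - 25)^2 = 101, i.e. α^2 - 50α + 625 = 101, so α^2 - 50α + 524 = 0. The discriminant of x^2 - 50x + 524 is (-50)^2 - 4·(524) = 2500 - 2096 = 404, and 4·(101) is not a perfect square in Q since 101 is squarefree and ≠ 1. Hence x^2 - 50x + 524 is irreducible over Q and is the minimal polynomial of α.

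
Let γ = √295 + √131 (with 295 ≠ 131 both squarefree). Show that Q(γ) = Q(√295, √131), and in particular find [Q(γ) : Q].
[Q(γ) : Q] = 4 (equivalently, Q(γ) = Q(√295, √131))

Obviously Q(γ) ⊆ Q(√295, √131), and [Q(√295, √131):Q] = 4 (since 295, 131 are distinct squarefree integers > 1 with 38645 not a perfect square). To show equality we compute the minimal polynomial of γ. From γ = √295 + √131: γ^2 = 295 + 2√(38645) + 131 = 426 + 2√(38645), so γ^2 - 426 = 2√(38645); squaring, (γ^2 - 426)^2 = 4·38645, i.e. γ^4 - 852γ^2 + 181476 - 154580 = 0, i.e. γ^4 - 852γ^2 + 26896 = 0. So γ is a root of x^4 - 852x^2 + 26896. This polynomial is irreducible over Q: it has no rational root (each ±√295 ± √131 is irrational), and any factorization into two quadratics over Q would force √(38645) ∈ Q (pairing opposite roots) or √295, √131 ∈ Q (other pairings), all impossible. Hence [Q(γ):Q] = 4 = [Q(√295, √131):Q], so Q(γ) = Q(√295, √131).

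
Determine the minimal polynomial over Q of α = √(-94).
m_α(x) = x^2 + 94

α satisfies α^2 + 94 = 0, so x^2 + 94 annihilates α. Since d = -94 is squarefree and ≠ 1, it is not a perfect square in Q, so x^2 + 94 has no rational root and is therefore irreducible over Q (a degree-2 polynomial over a field is irreducible iff it has no root). Hence m_α(x) = x^2 + 94.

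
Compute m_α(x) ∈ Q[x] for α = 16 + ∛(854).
m_α(x) = x^3 - 48x^2 + 768x - 4950

Set β = α - 16 = ∛(854), so β^3 = 854. Then (α - 16)^3 - 854 = 0, i.e. α is a root of g(x) = (x - 16)^3 - 854 = x^3 - 48x^2 + 768x - 4950. Since g(x) = h(x - 16) where h(x) = x^3 - 854, and h is irreducible over Q (because 854 is not a perfect cube, so h has no rational root, and a monic cubic with no rational root is irreducible), g is also irreducible (irreducibility is preserved under the substitution x → x - 16). Hence m_α(x) = x^3 - 48x^2 + 768x - 4950.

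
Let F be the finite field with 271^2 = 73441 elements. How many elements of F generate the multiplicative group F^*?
There are φ(73440) = 18432 primitive elements

F_q^* is cyclic of order q - 1 = 73440. A cyclic group of order m has exactly φ(m) generators. Here m = 73440 = 2^5 · 3^3 · 5 · 17, so the number of primitive elements is φ(73440) = 18432.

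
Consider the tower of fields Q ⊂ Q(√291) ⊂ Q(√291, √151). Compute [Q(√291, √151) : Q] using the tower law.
[Q(√291, √151) : Q] = 4

[Q(√291):Q] = 2 (min poly x^2 - 291, irreducible since 291 is squarefree > 1). For the top step, suppose √151 ∈ Q(√291), say √151 = c + d√291 with c, d ∈ Q. Squaring: 151 = c^2 + 291d^2 + 2cd√291. Since √291 ∉ Q this forces 2cd = 0. If d = 0 then √151 = c ∈ Q, contradicting 151 squarefree > 1. If c = 0 then 151 = 291d^2, so 291·151 = (291d)^2 is a perfect square in Q — but 291·151 = 43941 is not a perfect square (since 291 and 151 are distinct squarefree integers). Contradiction. Hence √151 ∉ Q(√291), so x^2 - 151 stays irreducible over Q(√291) and [Q(√291, √151) : Q(√291)] = 2. By the tower law, [Q(√291, √151) : Q] = 2 · 2 = 4.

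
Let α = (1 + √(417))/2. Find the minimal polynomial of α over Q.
m_α(x) = x^2 - x - 104

From 2α - 1 = √(417), squaring gives (2α - 1)^2 = 417, i.e. 4α^2 - 4α + 1 = 417, so α^2 - α + (1 - 417)/4 = 0. Since 417 ≡ 1 (mod 4), (1 - 417)/4 = -104 ∈ Z. The polynomial x^2 - x - 104 has discriminant 1 - 4·(-104) = 417, which is not a perfect square in Q (d = 417 is squarefree and ≠ 1), so x^2 - x - 104 is irreducible over Q. It is the minimal polynomial of α.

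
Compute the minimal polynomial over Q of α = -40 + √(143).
m_α(x) = x^2 + 80x + 1457

From α + 40 = √(143), squaring gives (α + 40)^2 = 143, i.e. α^2 + 80α + 1600 = 143, so α^2 + 80α + 1457 = 0. The discriminant of x^2 + 80x + 1457 is (80)^2 - 4·(1457) = 6400 - 5828 = 572, and 4·(143) is not a perfect square in Q since 143 is squarefree and ≠ 1. Hence x^2 + 80x + 1457 is irreducible over Q and is the minimal polynomial of α.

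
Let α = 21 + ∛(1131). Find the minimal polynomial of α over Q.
m_α(x) = x^3 - 63x^2 + 1323x - 10392

Set β = α - 21 = ∛(1131), so β^3 = 1131. Then (α - 21)^3 - 1131 = 0, i.e. α is a root of g(x) = (x - 21)^3 - 1131 = x^3 - 63x^2 + 1323x - 10392. Since g(x) = h(x - 21) where h(x) = x^3 - 1131, and h is irreducible over Q (because 1131 is not a perfect cube, so h has no rational root, and a monic cubic with no rational root is irreducible), g is also irreducible (irreducibility is preserved under the substitution x → x - 21). Hence m_α(x) = x^3 - 63x^2 + 1323x - 10392.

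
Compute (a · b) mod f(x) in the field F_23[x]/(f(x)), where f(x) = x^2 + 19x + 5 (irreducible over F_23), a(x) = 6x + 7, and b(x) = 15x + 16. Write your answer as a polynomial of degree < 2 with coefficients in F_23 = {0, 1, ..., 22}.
a · b ≡ 9x + 7 (mod f(x))

Multiply in F_23[x]: a(x)·b(x) = (6x + 7)·(15x + 16) = 21x^2 + 17x + 20. This has degree ≥ 2, so divide by f(x) over F_23: 21x^2 + 17x + 20 = (21)·(x^2 + 19x + 5) + (9x + 7). Hence a·b ≡ 9x + 7 (mod f). (F_23[x]/(f) is a field with 23^2 = 529 elements since f is irreducible of degree 2.)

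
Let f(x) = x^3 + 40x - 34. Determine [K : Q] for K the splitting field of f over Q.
[K : Q] = 6

By the rational root test, any rational root of the monic integer polynomial f(x) = x^3 + 40x - 34 must be an integer dividing the constant term -34, i.e. one of ±{1, 2, 17, 34}. Evaluating: f(1) = 7, f(-1) = -75, f(2) = 54, f(-2) = -122, f(17) = 5559, f(-17) = -5627, f(34) = 40630, f(-34) = -40698; none is 0, so f has no rational root and is therefore irreducible over Q (a cubic with no linear factor over a field is irreducible). For an irreducible cubic, the Galois group is A_3 or S_3 according as the discriminant disc(f) = -4a^3 - 27b^2 = -4·(40)^3 - 27·(-34)^2 = -287212 is or is not a square in Q. Here disc(f) = -287212 is not a perfect square in Q, so the Galois group of f over Q is not contained in A_3 and must be all of S_3. The splitting field has degree |S_3| = 6 over Q, so [K : Q] = 6.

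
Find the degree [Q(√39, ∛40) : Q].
[Q(√39, ∛40) : Q] = 6

Let L = Q(√39, ∛40). Since Q(√39) ⊂ L and [Q(√39):Q] = 2, the tower law gives 2 | [L:Q]. Likewise Q(∛40) ⊂ L with [Q(∛40):Q] = 3 (because 40 is not a perfect cube), so 3 | [L:Q]. As gcd(2,3) = 1, [L:Q] is divisible by 6. Conversely L is generated over Q by √39 and ∛40, so [L:Q] ≤ 2·3 = 6. Therefore [Q(√39, ∛40) : Q] = 6.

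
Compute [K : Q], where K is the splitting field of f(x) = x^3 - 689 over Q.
[K : Q] = 6

The roots of x^3 - 689 are ∛689, ω∛689, ω^2∛689 where ω = e^(2πi/3) is a primitive cube root of unity, so K = Q(∛689, ω). Now [Q(∛689):Q] = 3 (since 689 is not a perfect cube, x^3 - 689 is irreducible) and [Q(ω):Q] = 2. Both 2 and 3 divide [K:Q], and [K:Q] ≤ 3·2 = 6, so [K:Q] = 6. (Equivalently: Q(∛689) ⊂ R but ω ∉ R, so [K : Q(∛689)] = 2.)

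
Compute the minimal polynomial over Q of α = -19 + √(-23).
m_α(x) = x^2 + 38x + 384

From α + 19 = √(-23), squaring gives (α + 19)^2 = -23, i.e. α^2 + 38α + 361 = -23, so α^2 + 38α + 384 = 0. The discriminant of x^2 + 38x + 384 is (38)^2 - 4·(384) = 1444 - 1536 = -92, and 4·(-23) is not a perfect square in Q since -23 is squarefree and ≠ 1. Hence x^2 + 38x + 384 is irreducible over Q and is the minimal polynomial of α.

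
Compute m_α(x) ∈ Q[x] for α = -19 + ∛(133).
m_α(x) = x^3 + 57x^2 + 1083x + 6726

Set β = α + 19 = ∛(133), so β^3 = 133. Then (α + 19)^3 - 133 = 0, i.e. α is a root of g(x) = (x + 19)^3 - 133 = x^3 + 57x^2 + 1083x + 6726. Since g(x) = h(x + 19) where h(x) = x^3 - 133, and h is irreducible over Q (because 133 is not a perfect cube, so h has no rational root, and a monic cubic with no rational root is irreducible), g is also irreducible (irreducibility is preserved under the substitution x → x + 19). Hence m_α(x) = x^3 + 57x^2 + 1083x + 6726.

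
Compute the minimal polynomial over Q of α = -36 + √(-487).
m_α(x) = x^2 + 72x + 1783

From α + 36 = √(-487), squaring gives (α + 36)^2 = -487, i.e. α^2 + 72α + 1296 = -487, so α^2 + 72α + 1783 = 0. The discriminant of x^2 + 72x + 1783 is (72)^2 - 4·(1783) = 5184 - 7132 = -1948, and 4·(-487) is not a perfect square in Q since -487 is squarefree and ≠ 1. Hence x^2 + 72x + 1783 is irreducible over Q and is the minimal polynomial of α.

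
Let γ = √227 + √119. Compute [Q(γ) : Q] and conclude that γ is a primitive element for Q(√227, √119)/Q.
[Q(γ) : Q] = 4 (equivalently, Q(γ) = Q(√227, √119))

Obviously Q(γ) ⊆ Q(√227, √119), and [Q(√227, √119):Q] = 4 (since 227, 119 are distinct squarefree integers > 1 with 27013 not a perfect square). To show equality we compute the minimal polynomial of γ. From γ = √227 + √119: γ^2 = 227 + 2√(27013) + 119 = 346 + 2√(27013), so γ^2 - 346 = 2√(27013); squaring, (γ^2 - 346)^2 = 4·27013, i.e. γ^4 - 692γ^2 + 119716 - 108052 = 0, i.e. γ^4 - 692γ^2 + 11664 = 0. So γ is a root of x^4 - 692x^2 + 11664. This polynomial is irreducible over Q: it has no rational root (each ±√227 ± √119 is irrational), and any factorization into two quadratics over Q would force √(27013) ∈ Q (pairing opposite roots) or √227, √119 ∈ Q (other pairings), all impossible. Hence [Q(γ):Q] = 4 = [Q(√227, √119):Q], so Q(γ) = Q(√227, √119).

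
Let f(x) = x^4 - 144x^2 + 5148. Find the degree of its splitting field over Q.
[K : Q] = 4

Solving the quadratic in x^2: x^2 = (144 ± √(144^2 - 4·5148))/2 = (144 ± √144)/2 = (144 ± 12)/2, giving x^2 = 78 or x^2 = 66. So f(x) = (x^2 - 78)(x^2 - 66) and the roots of f are ±√78, ±√66. Hence the splitting field is K = Q(√78, √66). Since 78 and 66 are distinct squarefree integers > 1, their product 5148 is not a perfect square, so √66 ∉ Q(√78). By the tower law [K:Q] = [Q(√78,√66):Q(√78)] · [Q(√78):Q] = 2 · 2 = 4.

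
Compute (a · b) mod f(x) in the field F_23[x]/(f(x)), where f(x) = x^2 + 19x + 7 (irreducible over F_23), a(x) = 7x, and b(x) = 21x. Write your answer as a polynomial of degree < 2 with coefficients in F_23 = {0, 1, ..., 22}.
a · b ≡ 13x + 6 (mod f(x))

Multiply in F_23[x]: a(x)·b(x) = (7x)·(21x) = 9x^2. This has degree ≥ 2, so divide by f(x) over F_23: 9x^2 = (9)·(x^2 + 19x + 7) + (13x + 6). Hence a·b ≡ 13x + 6 (mod f). (F_23[x]/(f) is a field with 23^2 = 529 elements since f is irreducible of degree 2.)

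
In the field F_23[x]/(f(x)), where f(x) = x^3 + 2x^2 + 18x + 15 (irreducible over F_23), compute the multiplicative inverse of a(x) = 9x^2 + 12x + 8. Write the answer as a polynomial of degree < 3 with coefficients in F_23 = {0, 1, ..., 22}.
a(x)^(-1) ≡ 19x^2 + 7x + 8 (mod f(x))

Since f is irreducible over F_23, F_23[x]/(f) is a field and a(x) ≠ 0 has an inverse. Apply the extended Euclidean algorithm to f(x) and a(x) in F_23[x]: f(x) = (18x + 12)·a(x) + (6x + 11);  a(x) = (13x + 5)·(6x + 11) + (22). The last nonzero remainder is the constant 22 = gcd(f, a) in F_23. Back-substituting through the division chain expresses 22 = s(x)·a(x) + t(x)·f(x) with s(x) ≡ 4x^2 + 16x + 15 (mod f), so (4x^2 + 16x + 15)·a(x) ≡ 22 (mod f). Multiplying by 22^(-1) ≡ 22 in F_23 gives a(x)^(-1) ≡ 22·(4x^2 + 16x + 15) ≡ 19x^2 + 7x + 8 (mod f). Check: (9x^2 + 12x + 8)·(19x^2 + 7x + 8) = 10x^4 + 15x^3 + 9x^2 + 14x + 18 ≡ 1 (mod x^3 + 2x^2 + 18x + 15).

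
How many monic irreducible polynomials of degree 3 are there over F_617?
There are 78294832 monic irreducible polynomials of degree 3 over F_617

Each element of F_{617^3} that lies in no proper subfield is a root of exactly one monic irreducible of degree 3 over F_617, and each such polynomial has 3 distinct roots in F_{617^3}. By Möbius inversion the count is N_617(3) = (1/3) Σ_{d|3} μ(3/d) · 617^d = (1/3)(μ(3)·617^1 + μ(1)·617^3) = 234884496/3 = 78294832.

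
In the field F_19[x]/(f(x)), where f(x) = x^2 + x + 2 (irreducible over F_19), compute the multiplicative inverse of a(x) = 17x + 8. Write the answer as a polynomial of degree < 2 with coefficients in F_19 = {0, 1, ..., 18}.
a(x)^(-1) ≡ 16x + 4 (mod f(x))

Since f is irreducible over F_19, F_19[x]/(f) is a field and a(x) ≠ 0 has an inverse. Apply the extended Euclidean algorithm to f(x) and a(x) in F_19[x]: f(x) = (9x + 7)·a(x) + (3). The last nonzero remainder is the constant 3 = gcd(f, a) in F_19. Back-substituting through the division chain expresses 3 = s(x)·a(x) + t(x)·f(x) with s(x) ≡ 10x + 12 (mod f), so (10x + 12)·a(x) ≡ 3 (mod f). Multiplying by 3^(-1) ≡ 13 in F_19 gives a(x)^(-1) ≡ 13·(10x + 12) ≡ 16x + 4 (mod f). Check: (17x + 8)·(16x + 4) = 6x^2 + 6x + 13 ≡ 1 (mod x^2 + x + 2).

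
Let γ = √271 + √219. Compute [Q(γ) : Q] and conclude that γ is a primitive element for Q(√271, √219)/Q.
[Q(γ) : Q] = 4 (equivalently, Q(γ) = Q(√271, √219))

Obviously Q(γ) ⊆ Q(√271, √219), and [Q(√271, √219):Q] = 4 (since 271, 219 are distinct squarefree integers > 1 with 59349 not a perfect square). To show equality we compute the minimal polynomial of γ. From γ = √271 + √219: γ^2 = 271 + 2√(59349) + 219 = 490 + 2√(59349), so γ^2 - 490 = 2√(59349); squaring, (γ^2 - 490)^2 = 4·59349, i.e. γ^4 - 980γ^2 + 240100 - 237396 = 0, i.e. γ^4 - 980γ^2 + 2704 = 0. So γ is a root of x^4 - 980x^2 + 2704. This polynomial is irreducible over Q: it has no rational root (each ±√271 ± √219 is irrational), and any factorization into two quadratics over Q would force √(59349) ∈ Q (pairing opposite roots) or √271, √219 ∈ Q (other pairings), all impossible. Hence [Q(γ):Q] = 4 = [Q(√271, √219):Q], so Q(γ) = Q(√271, √219).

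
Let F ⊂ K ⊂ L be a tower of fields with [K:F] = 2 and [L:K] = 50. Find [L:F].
[L:F] = 100

The tower law says that for any tower of field extensions F ⊂ K ⊂ L with finite degrees, [L:F] = [L:K] · [K:F]. Here this gives [L:F] = 50 · 2 = 100.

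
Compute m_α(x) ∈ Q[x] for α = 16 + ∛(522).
m_α(x) = x^3 - 48x^2 + 768x - 4618

Set β = α - 16 = ∛(522), so β^3 = 522. Then (α - 16)^3 - 522 = 0, i.e. α is a root of g(x) = (x - 16)^3 - 522 = x^3 - 48x^2 + 768x - 4618. Since g(x) = h(x - 16) where h(x) = x^3 - 522, and h is irreducible over Q (because 522 is not a perfect cube, so h has no rational root, and a monic cubic with no rational root is irreducible), g is also irreducible (irreducibility is preserved under the substitution x → x - 16). Hence m_α(x) = x^3 - 48x^2 + 768x - 4618.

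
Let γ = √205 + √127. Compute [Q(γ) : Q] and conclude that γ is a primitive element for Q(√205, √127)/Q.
[Q(γ) : Q] = 4 (equivalently, Q(γ) = Q(√205, √127))

Obviously Q(γ) ⊆ Q(√205, √127), and [Q(√205, √127):Q] = 4 (since 205, 127 are distinct squarefree integers > 1 with 26035 not a perfect square). To show equality we compute the minimal polynomial of γ. From γ = √205 + √127: γ^2 = 205 + 2√(26035) + 127 = 332 + 2√(26035), so γ^2 - 332 = 2√(26035); squaring, (γ^2 - 332)^2 = 4·26035, i.e. γ^4 - 664γ^2 + 110224 - 104140 = 0, i.e. γ^4 - 664γ^2 + 6084 = 0. So γ is a root of x^4 - 664x^2 + 6084. This polynomial is irreducible over Q: it has no rational root (each ±√205 ± √127 is irrational), and any factorization into two quadratics over Q would force √(26035) ∈ Q (pairing opposite roots) or √205, √127 ∈ Q (other pairings), all impossible. Hence [Q(γ):Q] = 4 = [Q(√205, √127):Q], so Q(γ) = Q(√205, √127).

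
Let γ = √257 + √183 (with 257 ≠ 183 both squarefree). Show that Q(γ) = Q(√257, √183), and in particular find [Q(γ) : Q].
[Q(γ) : Q] = 4 (equivalently, Q(γ) = Q(√257, √183))

Obviously Q(γ) ⊆ Q(√257, √183), and [Q(√257, √183):Q] = 4 (since 257, 183 are distinct squarefree integers > 1 with 47031 not a perfect square). To show equality we compute the minimal polynomial of γ. From γ = √257 + √183: γ^2 = 257 + 2√(47031) + 183 = 440 + 2√(47031), so γ^2 - 440 = 2√(47031); squaring, (γ^2 - 440)^2 = 4·47031, i.e. γ^4 - 880γ^2 + 193600 - 188124 = 0, i.e. γ^4 - 880γ^2 + 5476 = 0. So γ is a root of x^4 - 880x^2 + 5476. This polynomial is irreducible over Q: it has no rational root (each ±√257 ± √183 is irrational), and any factorization into two quadratics over Q would force √(47031) ∈ Q (pairing opposite roots) or √257, √183 ∈ Q (other pairings), all impossible. Hence [Q(γ):Q] = 4 = [Q(√257, √183):Q], so Q(γ) = Q(√257, √183).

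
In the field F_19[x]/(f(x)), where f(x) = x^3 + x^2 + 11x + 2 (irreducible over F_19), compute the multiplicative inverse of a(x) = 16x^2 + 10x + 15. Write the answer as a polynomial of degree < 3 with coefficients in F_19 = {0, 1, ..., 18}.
a(x)^(-1) ≡ 5x^2 + 12x + 9 (mod f(x))

Since f is irreducible over F_19, F_19[x]/(f) is a field and a(x) ≠ 0 has an inverse. Apply the extended Euclidean algorithm to f(x) and a(x) in F_19[x]: f(x) = (6x + 7)·a(x) + (3x + 11);  a(x) = (18x + 7)·(3x + 11) + (14). The last nonzero remainder is the constant 14 = gcd(f, a) in F_19. Back-substituting through the division chain expresses 14 = s(x)·a(x) + t(x)·f(x) with s(x) ≡ 13x^2 + 16x + 12 (mod f), so (13x^2 + 16x + 12)·a(x) ≡ 14 (mod f). Multiplying by 14^(-1) ≡ 15 in F_19 gives a(x)^(-1) ≡ 15·(13x^2 + 16x + 12) ≡ 5x^2 + 12x + 9 (mod f). Check: (16x^2 + 10x + 15)·(5x^2 + 12x + 9) = 4x^4 + 14x^3 + 16x^2 + 4x + 2 ≡ 1 (mod x^3 + x^2 + 11x + 2).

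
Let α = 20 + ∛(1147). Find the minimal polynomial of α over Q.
m_α(x) = x^3 - 60x^2 + 1200x - 9147

Set β = α - 20 = ∛(1147), so β^3 = 1147. Then (α - 20)^3 - 1147 = 0, i.e. α is a root of g(x) = (x - 20)^3 - 1147 = x^3 - 60x^2 + 1200x - 9147. Since g(x) = h(x - 20) where h(x) = x^3 - 1147, and h is irreducible over Q (because 1147 is not a perfect cube, so h has no rational root, and a monic cubic with no rational root is irreducible), g is also irreducible (irreducibility is preserved under the substitution x → x - 20). Hence m_α(x) = x^3 - 60x^2 + 1200x - 9147.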